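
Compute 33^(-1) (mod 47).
33^(-1) ≡ 10 (mod 47). Verification: 33 × 10 = 330 ≡ 1 (mod 47)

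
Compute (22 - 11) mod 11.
0

(22 - 11) = 11
11 mod 11 = 0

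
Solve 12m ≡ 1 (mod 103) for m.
12^(-1) ≡ 43 (mod 103). Verification: 12 × 43 = 516 ≡ 1 (mod 103)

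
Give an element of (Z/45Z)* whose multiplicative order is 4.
8 has order 4 mod 45 since 8^{4} ≡ 1 (mod 45) and no smaller power works.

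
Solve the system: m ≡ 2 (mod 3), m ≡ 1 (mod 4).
M = 3 × 4 = 12. M₁ = 4, y₁ ≡ 1 (mod 3). M₂ = 3, y₂ ≡ 3 (mod 4). m = 2×4×1 + 1×3×3 ≡ 5 (mod 12)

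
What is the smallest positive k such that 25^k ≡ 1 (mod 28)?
Powers of 25 mod 28: 25^1≡25, 25^2≡9, 25^3≡1. Order = 3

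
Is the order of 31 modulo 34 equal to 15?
No, the actual order is 16, not 15.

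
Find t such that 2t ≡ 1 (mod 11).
2^(-1) ≡ 6 (mod 11). Verification: 2 × 6 = 12 ≡ 1 (mod 11)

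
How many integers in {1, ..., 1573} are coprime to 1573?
1320

Prime factorization: 1573 = 11^2 × 13
Using the formula φ(n) = n × Π(1 - 1/p) for each prime factor p:
φ(1573) = 1573 × (1 - 1/11) × (1 - 1/13)
φ(1573) = 1320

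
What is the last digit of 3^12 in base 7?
Using Fermat: 3^{6} ≡ 1 (mod 7). 12 ≡ 0 (mod 6). So 3^{12} ≡ 3^{0} ≡ 1 (mod 7)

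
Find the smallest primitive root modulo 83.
2

A primitive root g modulo p has order p-1 = 82
Prime divisors of 82: [2, 41]
g is a primitive root iff g^(82/q) ≢ 1 (mod 83) for each prime divisor q
Testing small values:
  g = 2: 2^41 ≡ 82, 2^2 ≡ 4 (mod 83) → none is 1, primitive root!
The smallest primitive root is 2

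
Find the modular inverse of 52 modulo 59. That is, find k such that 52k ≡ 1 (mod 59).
42

Using Extended Euclidean Algorithm:
gcd(52, 59) = 1
Bezout coefficients: 52 × -17 + 59 × 15 = 1
So 52 × -17 ≡ 1 (mod 59)
The inverse is -17 mod 59 = 42
Verification: 52 × 42 = 2184 = 37 × 59 + 1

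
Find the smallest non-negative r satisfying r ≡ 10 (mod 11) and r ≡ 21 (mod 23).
M = 11 × 23 = 253. M₁ = 23, y₁ ≡ 1 (mod 11). M₂ = 11, y₂ ≡ 21 (mod 23). r = 10×23×1 + 21×11×21 ≡ 21 (mod 253)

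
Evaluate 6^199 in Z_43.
Using Fermat: 6^{42} ≡ 1 (mod 43). 199 ≡ 31 (mod 42). So 6^{199} ≡ 6^{31} ≡ 6 (mod 43)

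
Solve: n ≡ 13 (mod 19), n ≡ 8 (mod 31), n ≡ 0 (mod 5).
M = 19 × 31 × 5 = 2945. M₁ = 155, y₁ ≡ 13 (mod 19). M₂ = 95, y₂ ≡ 16 (mod 31). M₃ = 589, y₃ ≡ 4 (mod 5). n = 13×155×13 + 8×95×16 + 0×589×4 ≡ 70 (mod 2945)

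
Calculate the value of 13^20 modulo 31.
Using repeated squaring. 20 = 16 + 4 (binary 10100). Repeated squaring mod 31: 13^1 ≡ 13; 13^2 ≡ 13² = 169 ≡ 14; 13^4 ≡ 14² = 196 ≡ 10; 13^8 ≡ 10² = 100 ≡ 7; 13^16 ≡ 7² = 49 ≡ 18. Multiply: 13^20 = 13^16 × 13^4 ≡ 18 × 10 (mod 31): 18 × 10 = 180 ≡ 25. So 13^20 ≡ 25 (mod 31).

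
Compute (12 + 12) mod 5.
4

(12 + 12) = 24
24 mod 5 = 4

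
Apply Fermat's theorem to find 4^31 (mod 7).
By Fermat: 4^{6} ≡ 1 (mod 7). 31 = 5×6 + 1. So 4^{31} ≡ 4^{1} ≡ 4 (mod 7)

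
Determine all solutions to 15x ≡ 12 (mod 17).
11

Since gcd(15, 17) = 1 divides 12, a solution exists.
Multiply both sides by the inverse of 15 mod 17:
  15^(-1) mod 17 = 8
  x ≡ 8 × 12 ≡ 96 ≡ 11 (mod 17)
Verification: 15 × 11 = 165 = 9 × 17 + 12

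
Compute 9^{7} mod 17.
2

Using successive squaring:
Binary expansion of 7: 111
Powers of 9 mod 17 (each is the square of the previous):
  9^1 ≡ 9 (mod 17)
  9^2 ≡ 9² = 81 ≡ 13 (mod 17)
  9^4 ≡ 13² = 169 ≡ 16 (mod 17)
7 = 4 + 2 + 1, so 9^7 = 9^4 × 9^2 × 9^1 ≡ 16 × 13 × 9 (mod 17)
Multiplying step by step:
  16 × 13 = 208 ≡ 4 (mod 17)
  4 × 9 = 36 ≡ 2 (mod 17)
Result: 9^7 ≡ 2 (mod 17)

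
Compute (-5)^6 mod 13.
(-5) ≡ 8 (mod 13). 6 = 4 + 2 (binary 110). Repeated squaring mod 13: 8^1 ≡ 8; 8^2 ≡ 8² = 64 ≡ 12; 8^4 ≡ 12² = 144 ≡ 1. Multiply: (-5)^6 ≡ 8^4 × 8^2 ≡ 1 × 12 (mod 13): 1 × 12 = 12 ≡ 12. So (-5)^6 ≡ 12 (mod 13).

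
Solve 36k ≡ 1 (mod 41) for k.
8

Using Extended Euclidean Algorithm:
gcd(36, 41) = 1
Bezout coefficients: 36 × 8 + 41 × -7 = 1
So 36 × 8 ≡ 1 (mod 41)
The inverse is 8 mod 41 = 8
Verification: 36 × 8 = 288 = 7 × 41 + 1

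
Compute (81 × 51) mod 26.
23

(81 × 51) = 4131
4131 mod 26 = 23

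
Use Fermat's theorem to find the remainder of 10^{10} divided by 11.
1

By Fermat's Little Theorem, a^(p-1) ≡ 1 (mod p) for prime p and gcd(a, p) = 1
Here p = 11, so 10^10 ≡ 1 (mod 11)
We can reduce the exponent: 10 mod 10 = 0
So 10^10 ≡ 10^0 (mod 11)
Computing: 10^0 mod 11 = 1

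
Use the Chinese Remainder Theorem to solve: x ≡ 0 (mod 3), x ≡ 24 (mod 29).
M = 3 × 29 = 87. M₁ = 29, y₁ ≡ 2 (mod 3). M₂ = 3, y₂ ≡ 10 (mod 29). x = 0×29×2 + 24×3×10 ≡ 24 (mod 87)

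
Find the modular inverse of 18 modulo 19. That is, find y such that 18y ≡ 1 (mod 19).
18

Using Extended Euclidean Algorithm:
gcd(18, 19) = 1
Bezout coefficients: 18 × -1 + 19 × 1 = 1
So 18 × -1 ≡ 1 (mod 19)
The inverse is -1 mod 19 = 18
Verification: 18 × 18 = 324 = 17 × 19 + 1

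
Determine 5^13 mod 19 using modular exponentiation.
Using repeated squaring. 13 = 8 + 4 + 1 (binary 1101). Repeated squaring mod 19: 5^1 ≡ 5; 5^2 ≡ 5² = 25 ≡ 6; 5^4 ≡ 6² = 36 ≡ 17; 5^8 ≡ 17² = 289 ≡ 4. Multiply: 5^13 = 5^8 × 5^4 × 5^1 ≡ 4 × 17 × 5 (mod 19): 4 × 17 = 68 ≡ 11; 11 × 5 = 55 ≡ 17. So 5^13 ≡ 17 (mod 19).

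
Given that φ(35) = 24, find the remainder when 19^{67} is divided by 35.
By Euler: 19^{24} ≡ 1 (mod 35) since gcd(19, 35) = 1. 67 = 2×24 + 19. So 19^{67} ≡ 19^{19} ≡ 19 (mod 35)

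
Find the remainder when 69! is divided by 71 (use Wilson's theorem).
(70)! = (69)! × (70) ≡ -1 (mod 71). So (69)! ≡ -1 × (70)^(-1) ≡ (-1)×(-1) = 1 (mod 71)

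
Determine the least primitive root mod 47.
p - 1 = 46 has prime divisors 2, 23. h is a primitive root mod 47 iff h^(46/q) ≢ 1 (mod 47) for each such q.
h = 2: 2^23 ≡ 1, 2^2 ≡ 4 (mod 47); 2^23 ≡ 1, so not a primitive root.
h = 3: 3^23 ≡ 1, 3^2 ≡ 9 (mod 47); 3^23 ≡ 1, so not a primitive root.
h = 4: 4^23 ≡ 1, 4^2 ≡ 16 (mod 47); 4^23 ≡ 1, so not a primitive root.
h = 5: 5^23 ≡ 46, 5^2 ≡ 25 (mod 47); none is 1, so 5 has order 46 and is a primitive root.
The smallest primitive root mod 47 is g = 5.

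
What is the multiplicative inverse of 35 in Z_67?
35^(-1) ≡ 23 (mod 67). Verification: 35 × 23 = 805 ≡ 1 (mod 67)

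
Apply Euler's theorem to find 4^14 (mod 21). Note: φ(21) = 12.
By Euler: 4^{12} ≡ 1 (mod 21) since gcd(4, 21) = 1. 14 = 1×12 + 2. So 4^{14} ≡ 4^{2} ≡ 16 (mod 21)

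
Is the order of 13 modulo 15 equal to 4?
Yes, ord_15(13) = 4.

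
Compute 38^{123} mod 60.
32

Using successive squaring:
Binary expansion of 123: 1111011
Powers of 38 mod 60 (each is the square of the previous):
  38^1 ≡ 38 (mod 60)
  38^2 ≡ 38² = 1444 ≡ 4 (mod 60)
  38^4 ≡ 4² = 16 ≡ 16 (mod 60)
  38^8 ≡ 16² = 256 ≡ 16 (mod 60)
  38^16 ≡ 16² = 256 ≡ 16 (mod 60)
  38^32 ≡ 16² = 256 ≡ 16 (mod 60)
  38^64 ≡ 16² = 256 ≡ 16 (mod 60)
123 = 64 + 32 + 16 + 8 + 2 + 1, so 38^123 = 38^64 × 38^32 × 38^16 × 38^8 × 38^2 × 38^1 ≡ 16 × 16 × 16 × 16 × 4 × 38 (mod 60)
Multiplying step by step:
  16 × 16 = 256 ≡ 16 (mod 60)
  16 × 16 = 256 ≡ 16 (mod 60)
  16 × 16 = 256 ≡ 16 (mod 60)
  16 × 4 = 64 ≡ 4 (mod 60)
  4 × 38 = 152 ≡ 32 (mod 60)
Result: 38^123 ≡ 32 (mod 60)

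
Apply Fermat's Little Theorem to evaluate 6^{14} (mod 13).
10

By Fermat's Little Theorem, a^(p-1) ≡ 1 (mod p) for prime p and gcd(a, p) = 1
Here p = 13, so 6^12 ≡ 1 (mod 13)
We can reduce the exponent: 14 mod 12 = 2
So 6^14 ≡ 6^2 (mod 13)
Computing: 6^2 mod 13 = 10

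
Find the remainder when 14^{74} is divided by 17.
By Fermat: 14^{16} ≡ 1 (mod 17). 74 = 4×16 + 10. So 14^{74} ≡ 14^{10} ≡ 8 (mod 17)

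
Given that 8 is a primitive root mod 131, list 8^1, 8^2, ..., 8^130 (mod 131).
g^1, g^2, ..., g^{130} mod 131: {8, 64, 119, 35, 18, 13, 104, 46, 106, 62, 103, 38, 42, 74, 68, 20, 29, 101, 22, 45, 98, 129, 115, 3, 24, 61, 95, 105, 54, 39, 50, 7, 56, 55, 47, 114, 126, 91, 73, 60, 87, 41, 66, 4, 32, 125, 83, 9, 72, 52, 23, 53, 31, 117, 19, 21, 37, 34, 10, 80, 116, 11, 88, 49, 130, 123, 67, 12, 96, 113, 118, 27, 85, 25, 69, 28, 93, 89, 57, 63, 111, 102, 30, 109, 86, 33, 2, 16, 128, 107, 70, 36, 26, 77, 92, 81, 124, 75, 76, 84, 17, 5, 40, 58, 71, 44, 90, 65, 127, 99, 6, 48, 122, 59, 79, 108, 78, 100, 14, 112, 110, 94, 97, 121, 51, 15, 120, 43, 82, 1}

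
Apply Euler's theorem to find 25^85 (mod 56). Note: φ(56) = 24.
By Euler: 25^{24} ≡ 1 (mod 56) since gcd(25, 56) = 1. 85 = 3×24 + 13. So 25^{85} ≡ 25^{13} ≡ 25 (mod 56)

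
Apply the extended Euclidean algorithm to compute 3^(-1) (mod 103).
Extended GCD: 3(-34) + 103(1) = 1. So 3^(-1) ≡ 69 ≡ 69 (mod 103). Verify: 3 × 69 = 207 ≡ 1 (mod 103)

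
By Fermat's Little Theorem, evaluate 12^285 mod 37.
By Fermat: 12^{36} ≡ 1 (mod 37). 285 ≡ 33 (mod 36). So 12^{285} ≡ 12^{33} ≡ 10 (mod 37)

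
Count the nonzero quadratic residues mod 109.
For prime 109, there are (p-1)/2 = (109-1)/2 = 54 quadratic residues (excluding 0).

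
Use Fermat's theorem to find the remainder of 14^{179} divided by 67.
64

By Fermat's Little Theorem, a^(p-1) ≡ 1 (mod p) for prime p and gcd(a, p) = 1
Here p = 67, so 14^66 ≡ 1 (mod 67)
We can reduce the exponent: 179 mod 66 = 47
So 14^179 ≡ 14^47 (mod 67)
Computing: 14^47 mod 67 = 64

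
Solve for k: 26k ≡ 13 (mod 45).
23

Since gcd(26, 45) = 1 divides 13, a solution exists.
Multiply both sides by the inverse of 26 mod 45:
  26^(-1) mod 45 = 26
  x ≡ 26 × 13 ≡ 338 ≡ 23 (mod 45)
Verification: 26 × 23 = 598 = 13 × 45 + 13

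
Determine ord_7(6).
Powers of 6 mod 7: 6^1≡6, 6^2≡1. Order = 2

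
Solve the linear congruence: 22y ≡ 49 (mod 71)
70

Since gcd(22, 71) = 1 divides 49, a solution exists.
Multiply both sides by the inverse of 22 mod 71:
  22^(-1) mod 71 = 42
  x ≡ 42 × 49 ≡ 2058 ≡ 70 (mod 71)
Verification: 22 × 70 = 1540 = 21 × 71 + 49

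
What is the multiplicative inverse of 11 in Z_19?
7

Using Extended Euclidean Algorithm:
gcd(11, 19) = 1
Bezout coefficients: 11 × 7 + 19 × -4 = 1
So 11 × 7 ≡ 1 (mod 19)
The inverse is 7 mod 19 = 7
Verification: 11 × 7 = 77 = 4 × 19 + 1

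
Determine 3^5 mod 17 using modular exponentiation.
5 = 4 + 1 (binary 101). Repeated squaring mod 17: 3^1 ≡ 3; 3^2 ≡ 3² = 9 ≡ 9; 3^4 ≡ 9² = 81 ≡ 13. Multiply: 3^5 = 3^4 × 3^1 ≡ 13 × 3 (mod 17): 13 × 3 = 39 ≡ 5. So 3^5 ≡ 5 (mod 17).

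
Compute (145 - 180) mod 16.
13

(145 - 180) = -35
-35 mod 16 = 13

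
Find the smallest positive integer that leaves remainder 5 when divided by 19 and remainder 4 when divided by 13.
M = 19 × 13 = 247. M₁ = 13, y₁ ≡ 3 (mod 19). M₂ = 19, y₂ ≡ 11 (mod 13). n = 5×13×3 + 4×19×11 ≡ 43 (mod 247). The smallest positive such number is 43.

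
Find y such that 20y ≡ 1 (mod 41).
20^(-1) ≡ 39 (mod 41). Verification: 20 × 39 = 780 ≡ 1 (mod 41)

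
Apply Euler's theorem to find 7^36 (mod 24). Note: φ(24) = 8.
By Euler: 7^{8} ≡ 1 (mod 24) since gcd(7, 24) = 1. 36 = 4×8 + 4. So 7^{36} ≡ 7^{4} ≡ 1 (mod 24)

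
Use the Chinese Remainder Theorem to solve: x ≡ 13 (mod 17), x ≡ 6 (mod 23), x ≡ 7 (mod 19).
3617

Using the Chinese Remainder Theorem:
M = product of moduli = 7429
For equation 1: M_1 = 437, 437 ≡ 12 (mod 17), inverse of 437 mod 17 is 10 (check: 12 × 10 = 120 ≡ 1 (mod 17))
For equation 2: M_2 = 323, 323 ≡ 1 (mod 23), inverse of 323 mod 23 is 1 (check: 1 × 1 = 1 ≡ 1 (mod 23))
For equation 3: M_3 = 391, 391 ≡ 11 (mod 19), inverse of 391 mod 19 is 7 (check: 11 × 7 = 77 ≡ 1 (mod 19))
Combine: x ≡ Σ r_i×M_i×(M_i⁻¹ mod m_i) = 13×437×10 + 6×323×1 + 7×391×7 = 56810 + 1938 + 19159 = 77907
77907 mod 7429 = 3617
x ≡ 3617 (mod 7429)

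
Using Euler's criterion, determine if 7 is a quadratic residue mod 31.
By Euler's criterion: 7^{15} ≡ 1 (mod 31). Since this equals 1, 7 is a QR.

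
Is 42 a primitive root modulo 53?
p - 1 = 52 has prime divisors 2, 13. Check 42^(52/q) mod 53 for each: 42^(52/2) = 42^26 ≡ 1, 42^(52/13) = 42^4 ≡ 13 (mod 53). Since 42^26 ≡ 1 (mod 53), the order of 42 divides 26 (in fact the order is 13) ≠ 52, so it is not a primitive root.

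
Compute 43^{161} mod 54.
49

Using successive squaring:
Binary expansion of 161: 10100001
Powers of 43 mod 54 (each is the square of the previous):
  43^1 ≡ 43 (mod 54)
  43^2 ≡ 43² = 1849 ≡ 13 (mod 54)
  43^4 ≡ 13² = 169 ≡ 7 (mod 54)
  43^8 ≡ 7² = 49 ≡ 49 (mod 54)
  43^16 ≡ 49² = 2401 ≡ 25 (mod 54)
  43^32 ≡ 25² = 625 ≡ 31 (mod 54)
  43^64 ≡ 31² = 961 ≡ 43 (mod 54)
  43^128 ≡ 43² = 1849 ≡ 13 (mod 54)
161 = 128 + 32 + 1, so 43^161 = 43^128 × 43^32 × 43^1 ≡ 13 × 31 × 43 (mod 54)
Multiplying step by step:
  13 × 31 = 403 ≡ 25 (mod 54)
  25 × 43 = 1075 ≡ 49 (mod 54)
Result: 43^161 ≡ 49 (mod 54)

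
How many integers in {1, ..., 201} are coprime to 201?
132

Prime factorization: 201 = 3 × 67
Using the formula φ(n) = n × Π(1 - 1/p) for each prime factor p:
φ(201) = 201 × (1 - 1/3) × (1 - 1/67)
φ(201) = 132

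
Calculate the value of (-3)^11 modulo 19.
Using repeated squaring. (-3) ≡ 16 (mod 19). 11 = 8 + 2 + 1 (binary 1011). Repeated squaring mod 19: 16^1 ≡ 16; 16^2 ≡ 16² = 256 ≡ 9; 16^4 ≡ 9² = 81 ≡ 5; 16^8 ≡ 5² = 25 ≡ 6. Multiply: (-3)^11 ≡ 16^8 × 16^2 × 16^1 ≡ 6 × 9 × 16 (mod 19): 6 × 9 = 54 ≡ 16; 16 × 16 = 256 ≡ 9. So (-3)^11 ≡ 9 (mod 19).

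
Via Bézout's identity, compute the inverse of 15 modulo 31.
Extended GCD: 15(-2) + 31(1) = 1. So 15^(-1) ≡ 29 ≡ 29 (mod 31). Verify: 15 × 29 = 435 ≡ 1 (mod 31)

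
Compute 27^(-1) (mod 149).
27^(-1) ≡ 138 (mod 149). Verification: 27 × 138 = 3726 ≡ 1 (mod 149)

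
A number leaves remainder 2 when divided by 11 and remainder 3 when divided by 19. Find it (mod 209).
M = 11 × 19 = 209. M₁ = 19, y₁ ≡ 7 (mod 11). M₂ = 11, y₂ ≡ 7 (mod 19). x = 2×19×7 + 3×11×7 ≡ 79 (mod 209)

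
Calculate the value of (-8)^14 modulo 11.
Using Fermat: (-8)^{10} ≡ 1 (mod 11). 14 ≡ 4 (mod 10). So (-8)^{14} ≡ (-8)^{4} ≡ 4 (mod 11)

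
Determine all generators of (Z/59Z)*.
Primitive roots mod 59: {2, 6, 8, 10, 11, 13, 14, 18, 23, 24, 30, 31, 32, 33, 34, 37, 38, 39, 40, 42, 43, 44, 47, 50, 52, 54, 55, 56}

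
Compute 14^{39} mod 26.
14

Using successive squaring:
Binary expansion of 39: 100111
Powers of 14 mod 26 (each is the square of the previous):
  14^1 ≡ 14 (mod 26)
  14^2 ≡ 14² = 196 ≡ 14 (mod 26)
  14^4 ≡ 14² = 196 ≡ 14 (mod 26)
  14^8 ≡ 14² = 196 ≡ 14 (mod 26)
  14^16 ≡ 14² = 196 ≡ 14 (mod 26)
  14^32 ≡ 14² = 196 ≡ 14 (mod 26)
39 = 32 + 4 + 2 + 1, so 14^39 = 14^32 × 14^4 × 14^2 × 14^1 ≡ 14 × 14 × 14 × 14 (mod 26)
Multiplying step by step:
  14 × 14 = 196 ≡ 14 (mod 26)
  14 × 14 = 196 ≡ 14 (mod 26)
  14 × 14 = 196 ≡ 14 (mod 26)
Result: 14^39 ≡ 14 (mod 26)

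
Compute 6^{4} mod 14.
8

Using successive squaring:
Binary expansion of 4: 100
Powers of 6 mod 14 (each is the square of the previous):
  6^1 ≡ 6 (mod 14)
  6^2 ≡ 6² = 36 ≡ 8 (mod 14)
  6^4 ≡ 8² = 64 ≡ 8 (mod 14)
4 is a power of 2, so 6^4 is the last square: ≡ 8 (mod 14)
Result: 6^4 ≡ 8 (mod 14)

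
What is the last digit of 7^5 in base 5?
7 ≡ 2 (mod 5). 5 = 4 + 1 (binary 101). Repeated squaring mod 5: 2^1 ≡ 2; 2^2 ≡ 2² = 4 ≡ 4; 2^4 ≡ 4² = 16 ≡ 1. Multiply: 7^5 ≡ 2^4 × 2^1 ≡ 1 × 2 (mod 5): 1 × 2 = 2 ≡ 2. So 7^5 ≡ 2 (mod 5).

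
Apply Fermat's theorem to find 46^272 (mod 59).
By Fermat: 46^{58} ≡ 1 (mod 59). 272 = 4×58 + 40. So 46^{272} ≡ 46^{40} ≡ 4 (mod 59)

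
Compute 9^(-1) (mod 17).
9^(-1) ≡ 2 (mod 17). Verification: 9 × 2 = 18 ≡ 1 (mod 17)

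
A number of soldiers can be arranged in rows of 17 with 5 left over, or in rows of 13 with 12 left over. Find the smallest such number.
M = 17 × 13 = 221. M₁ = 13, y₁ ≡ 4 (mod 17). M₂ = 17, y₂ ≡ 10 (mod 13). m = 5×13×4 + 12×17×10 ≡ 90 (mod 221). The smallest positive such number is 90.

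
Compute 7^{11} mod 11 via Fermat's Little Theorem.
7

By Fermat's Little Theorem, a^(p-1) ≡ 1 (mod p) for prime p and gcd(a, p) = 1
Here p = 11, so 7^10 ≡ 1 (mod 11)
We can reduce the exponent: 11 mod 10 = 1
So 7^11 ≡ 7^1 (mod 11)
Computing: 7^1 mod 11 = 7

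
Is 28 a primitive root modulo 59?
No

To verify, check if 28^(58/q) ≢ 1 (mod 59) for each prime divisor q of 58
Divisors of 58 = 58: [1, 2, 29, 58]
  28^(58/2) = 28^29 ≡ 1 (mod 59)
  28^(58/29) = 28^2 ≡ 17 (mod 59)
Conclusion: 28 is not a primitive root modulo 59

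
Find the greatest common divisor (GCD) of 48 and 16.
16

Using the Euclidean algorithm:
48 = 3 × 16 + 0

GCD(48, 16) = 16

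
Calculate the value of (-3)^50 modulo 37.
Using Fermat: (-3)^{36} ≡ 1 (mod 37). 50 ≡ 14 (mod 36). So (-3)^{50} ≡ (-3)^{14} ≡ 16 (mod 37)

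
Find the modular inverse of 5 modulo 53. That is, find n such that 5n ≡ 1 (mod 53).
32

Using Extended Euclidean Algorithm:
gcd(5, 53) = 1
Bezout coefficients: 5 × -21 + 53 × 2 = 1
So 5 × -21 ≡ 1 (mod 53)
The inverse is -21 mod 53 = 32
Verification: 5 × 32 = 160 = 3 × 53 + 1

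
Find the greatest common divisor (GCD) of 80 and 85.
5

Using the Euclidean algorithm:
80 = 0 × 85 + 80
85 = 1 × 80 + 5
80 = 16 × 5 + 0

GCD(80, 85) = 5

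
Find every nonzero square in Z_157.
QRs mod 157: {1, 3, 4, 9, 10, 11, 12, 13, 14, 16, 17, 19, 25, 27, 30, 31, 33, 35, 36, 37, 39, 40, 42, 44, 46, 47, 48, 49, 51, 52, 56, 57, 58, 64, 67, 68, 71, 75, 76, 81, 82, 86, 89, 90, 93, 99, 100, 101, 105, 106, 108, 109, 110, 111, 113, 115, 117, 118, 120, 121, 122, 124, 126, 127, 130, 132, 138, 140, 141, 143, 144, 145, 146, 147, 148, 153, 154, 156}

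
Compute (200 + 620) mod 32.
20

(200 + 620) = 820
820 mod 32 = 20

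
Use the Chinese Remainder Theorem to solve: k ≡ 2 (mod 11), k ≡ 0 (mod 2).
2

Using the Chinese Remainder Theorem:
M = product of moduli = 22
For equation 1: M_1 = 2, 2 ≡ 2 (mod 11), inverse of 2 mod 11 is 6 (check: 2 × 6 = 12 ≡ 1 (mod 11))
For equation 2: M_2 = 11, 11 ≡ 1 (mod 2), inverse of 11 mod 2 is 1 (check: 1 × 1 = 1 ≡ 1 (mod 2))
Combine: k ≡ Σ r_i×M_i×(M_i⁻¹ mod m_i) = 2×2×6 + 0×11×1 = 24 + 0 = 24
24 mod 22 = 2
k ≡ 2 (mod 22)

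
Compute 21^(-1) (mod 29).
21^(-1) ≡ 18 (mod 29). Verification: 21 × 18 = 378 ≡ 1 (mod 29)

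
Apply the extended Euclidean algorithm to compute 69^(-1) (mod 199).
Extended GCD: 69(75) + 199(-26) = 1. So 69^(-1) ≡ 75 ≡ 75 (mod 199). Verify: 69 × 75 = 5175 ≡ 1 (mod 199)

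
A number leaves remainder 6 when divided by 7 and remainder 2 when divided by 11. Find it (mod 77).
M = 7 × 11 = 77. M₁ = 11, y₁ ≡ 2 (mod 7). M₂ = 7, y₂ ≡ 8 (mod 11). t = 6×11×2 + 2×7×8 ≡ 13 (mod 77)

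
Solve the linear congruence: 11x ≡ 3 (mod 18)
15

Since gcd(11, 18) = 1 divides 3, a solution exists.
Multiply both sides by the inverse of 11 mod 18:
  11^(-1) mod 18 = 5
  x ≡ 5 × 3 ≡ 15 ≡ 15 (mod 18)
Verification: 11 × 15 = 165 = 9 × 18 + 3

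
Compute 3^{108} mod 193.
112

Using successive squaring:
Binary expansion of 108: 1101100
Powers of 3 mod 193 (each is the square of the previous):
  3^1 ≡ 3 (mod 193)
  3^2 ≡ 3² = 9 ≡ 9 (mod 193)
  3^4 ≡ 9² = 81 ≡ 81 (mod 193)
  3^8 ≡ 81² = 6561 ≡ 192 (mod 193)
  3^16 ≡ 192² = 36864 ≡ 1 (mod 193)
  3^32 ≡ 1² = 1 ≡ 1 (mod 193)
  3^64 ≡ 1² = 1 ≡ 1 (mod 193)
108 = 64 + 32 + 8 + 4, so 3^108 = 3^64 × 3^32 × 3^8 × 3^4 ≡ 1 × 1 × 192 × 81 (mod 193)
Multiplying step by step:
  1 × 1 = 1 ≡ 1 (mod 193)
  1 × 192 = 192 ≡ 192 (mod 193)
  192 × 81 = 15552 ≡ 112 (mod 193)
Result: 3^108 ≡ 112 (mod 193)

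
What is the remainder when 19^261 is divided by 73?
Using Fermat: 19^{72} ≡ 1 (mod 73). 261 ≡ 45 (mod 72). So 19^{261} ≡ 19^{45} ≡ 46 (mod 73)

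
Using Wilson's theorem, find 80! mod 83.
(82)! = (80)! × (81) × (82) ≡ -1 (mod 83). So (80)! ≡ -1 × [(82)(81)]^(-1) ≡ 41 (mod 83)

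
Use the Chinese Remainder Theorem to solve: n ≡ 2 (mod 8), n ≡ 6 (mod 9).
M = 8 × 9 = 72. M₁ = 9, y₁ ≡ 1 (mod 8). M₂ = 8, y₂ ≡ 8 (mod 9). n = 2×9×1 + 6×8×8 ≡ 42 (mod 72)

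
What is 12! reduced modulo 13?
By Wilson's theorem, (12)! ≡ -1 ≡ 12 (mod 13)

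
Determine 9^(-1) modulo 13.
9^(-1) ≡ 3 (mod 13). Verification: 9 × 3 = 27 ≡ 1 (mod 13)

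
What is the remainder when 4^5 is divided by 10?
5 = 4 + 1 (binary 101). Repeated squaring mod 10: 4^1 ≡ 4; 4^2 ≡ 4² = 16 ≡ 6; 4^4 ≡ 6² = 36 ≡ 6. Multiply: 4^5 = 4^4 × 4^1 ≡ 6 × 4 (mod 10): 6 × 4 = 24 ≡ 4. So 4^5 ≡ 4 (mod 10).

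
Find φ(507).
312

Prime factorization: 507 = 3 × 13^2
Using the formula φ(n) = n × Π(1 - 1/p) for each prime factor p:
φ(507) = 507 × (1 - 1/3) × (1 - 1/13)
φ(507) = 312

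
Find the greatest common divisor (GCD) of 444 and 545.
1

Using the Euclidean algorithm:
444 = 0 × 545 + 444
545 = 1 × 444 + 101
444 = 4 × 101 + 40
101 = 2 × 40 + 21
40 = 1 × 21 + 19
21 = 1 × 19 + 2
19 = 9 × 2 + 1
2 = 2 × 1 + 0

GCD(444, 545) = 1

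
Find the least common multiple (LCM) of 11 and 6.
66

First find GCD(11, 6) using the Euclidean algorithm:
11 = 1 × 6 + 5
6 = 1 × 5 + 1
5 = 5 × 1 + 0
GCD(11, 6) = 1

LCM formula: LCM(a, b) = (a × b) / GCD(a, b)
LCM(11, 6) = (11 × 6) / 1
LCM(11, 6) = 66 / 1
LCM(11, 6) = 66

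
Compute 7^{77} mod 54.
13

Using successive squaring:
Binary expansion of 77: 1001101
Powers of 7 mod 54 (each is the square of the previous):
  7^1 ≡ 7 (mod 54)
  7^2 ≡ 7² = 49 ≡ 49 (mod 54)
  7^4 ≡ 49² = 2401 ≡ 25 (mod 54)
  7^8 ≡ 25² = 625 ≡ 31 (mod 54)
  7^16 ≡ 31² = 961 ≡ 43 (mod 54)
  7^32 ≡ 43² = 1849 ≡ 13 (mod 54)
  7^64 ≡ 13² = 169 ≡ 7 (mod 54)
77 = 64 + 8 + 4 + 1, so 7^77 = 7^64 × 7^8 × 7^4 × 7^1 ≡ 7 × 31 × 25 × 7 (mod 54)
Multiplying step by step:
  7 × 31 = 217 ≡ 1 (mod 54)
  1 × 25 = 25 ≡ 25 (mod 54)
  25 × 7 = 175 ≡ 13 (mod 54)
Result: 7^77 ≡ 13 (mod 54)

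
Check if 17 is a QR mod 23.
By Euler's criterion: 17^{11} ≡ 22 (mod 23). Since this equals -1 (≡ 22), 17 is not a QR.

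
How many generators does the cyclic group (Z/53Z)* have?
24

The number of primitive roots modulo p is φ(p-1) = φ(52)
φ(52) = 24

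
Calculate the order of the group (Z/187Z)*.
160

Prime factorization: 187 = 11 × 17
Using the formula φ(n) = n × Π(1 - 1/p) for each prime factor p:
φ(187) = 187 × (1 - 1/11) × (1 - 1/17)
φ(187) = 160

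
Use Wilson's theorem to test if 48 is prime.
(47)! mod 48 = 0. Since 0 ≢ -1 (mod 48), 48 is not prime.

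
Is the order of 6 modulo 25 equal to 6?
No, the actual order is 5, not 6.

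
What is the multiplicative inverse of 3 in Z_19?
3^(-1) ≡ 13 (mod 19). Verification: 3 × 13 = 39 ≡ 1 (mod 19)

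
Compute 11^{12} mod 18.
1

Using successive squaring:
Binary expansion of 12: 1100
Powers of 11 mod 18 (each is the square of the previous):
  11^1 ≡ 11 (mod 18)
  11^2 ≡ 11² = 121 ≡ 13 (mod 18)
  11^4 ≡ 13² = 169 ≡ 7 (mod 18)
  11^8 ≡ 7² = 49 ≡ 13 (mod 18)
12 = 8 + 4, so 11^12 = 11^8 × 11^4 ≡ 13 × 7 (mod 18)
Multiplying step by step:
  13 × 7 = 91 ≡ 1 (mod 18)
Result: 11^12 ≡ 1 (mod 18)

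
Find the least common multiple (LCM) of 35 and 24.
840

First find GCD(35, 24) using the Euclidean algorithm:
35 = 1 × 24 + 11
24 = 2 × 11 + 2
11 = 5 × 2 + 1
2 = 2 × 1 + 0
GCD(35, 24) = 1

LCM formula: LCM(a, b) = (a × b) / GCD(a, b)
LCM(35, 24) = (35 × 24) / 1
LCM(35, 24) = 840 / 1
LCM(35, 24) = 840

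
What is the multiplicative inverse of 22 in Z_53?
22^(-1) ≡ 41 (mod 53). Verification: 22 × 41 = 902 ≡ 1 (mod 53)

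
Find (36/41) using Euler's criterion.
(36/41) = 36^{20} mod 41 = 1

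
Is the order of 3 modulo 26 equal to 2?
No, the actual order is 3, not 2.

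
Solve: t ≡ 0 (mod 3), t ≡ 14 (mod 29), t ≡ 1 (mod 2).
M = 3 × 29 × 2 = 174. M₁ = 58, y₁ ≡ 1 (mod 3). M₂ = 6, y₂ ≡ 5 (mod 29). M₃ = 87, y₃ ≡ 1 (mod 2). t = 0×58×1 + 14×6×5 + 1×87×1 ≡ 159 (mod 174)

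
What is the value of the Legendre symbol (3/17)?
(3/17) = 3^{8} mod 17 = -1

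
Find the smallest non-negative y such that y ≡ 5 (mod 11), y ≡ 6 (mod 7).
27

Using the Chinese Remainder Theorem:
M = product of moduli = 77
For equation 1: M_1 = 7, 7 ≡ 7 (mod 11), inverse of 7 mod 11 is 8 (check: 7 × 8 = 56 ≡ 1 (mod 11))
For equation 2: M_2 = 11, 11 ≡ 4 (mod 7), inverse of 11 mod 7 is 2 (check: 4 × 2 = 8 ≡ 1 (mod 7))
Combine: y ≡ Σ r_i×M_i×(M_i⁻¹ mod m_i) = 5×7×8 + 6×11×2 = 280 + 132 = 412
412 mod 77 = 27
y ≡ 27 (mod 77)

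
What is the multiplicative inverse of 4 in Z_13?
10

Using Extended Euclidean Algorithm:
gcd(4, 13) = 1
Bezout coefficients: 4 × -3 + 13 × 1 = 1
So 4 × -3 ≡ 1 (mod 13)
The inverse is -3 mod 13 = 10
Verification: 4 × 10 = 40 = 3 × 13 + 1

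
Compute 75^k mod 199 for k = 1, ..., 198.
g^1, g^2, ..., g^{198} mod 199: {75, 53, 194, 23, 133, 25, 84, 131, 74, 177, 141, 28, 110, 91, 59, 47, 142, 103, 163, 86, 82, 180, 167, 187, 95, 160, 60, 122, 195, 98, 186, 20, 107, 65, 99, 62, 73, 102, 88, 33, 87, 157, 34, 162, 11, 29, 185, 144, 54, 70, 76, 128, 48, 18, 156, 158, 109, 16, 6, 52, 119, 169, 138, 2, 150, 106, 189, 46, 67, 50, 168, 63, 148, 155, 83, 56, 21, 182, 118, 94, 85, 7, 127, 172, 164, 161, 135, 175, 190, 121, 120, 45, 191, 196, 173, 40, 15, 130, 198, 124, 146, 5, 176, 66, 174, 115, 68, 125, 22, 58, 171, 89, 108, 140, 152, 57, 96, 36, 113, 117, 19, 32, 12, 104, 39, 139, 77, 4, 101, 13, 179, 92, 134, 100, 137, 126, 97, 111, 166, 112, 42, 165, 37, 188, 170, 14, 55, 145, 129, 123, 71, 151, 181, 43, 41, 90, 183, 193, 147, 80, 30, 61, 197, 49, 93, 10, 153, 132, 149, 31, 136, 51, 44, 116, 143, 178, 17, 81, 105, 114, 192, 72, 27, 35, 38, 64, 24, 9, 78, 79, 154, 8, 3, 26, 159, 184, 69, 1}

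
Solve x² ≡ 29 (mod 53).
The square roots of 29 mod 53 are 33 and 20. Verify: 33² = 1089 ≡ 29 (mod 53)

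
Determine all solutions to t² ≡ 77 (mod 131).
The square roots of 77 mod 131 are 48 and 83. Verify: 48² = 2304 ≡ 77 (mod 131)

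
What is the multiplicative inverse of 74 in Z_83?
46

Using Extended Euclidean Algorithm:
gcd(74, 83) = 1
Bezout coefficients: 74 × -37 + 83 × 33 = 1
So 74 × -37 ≡ 1 (mod 83)
The inverse is -37 mod 83 = 46
Verification: 74 × 46 = 3404 = 41 × 83 + 1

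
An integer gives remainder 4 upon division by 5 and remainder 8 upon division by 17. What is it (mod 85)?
M = 5 × 17 = 85. M₁ = 17, y₁ ≡ 3 (mod 5). M₂ = 5, y₂ ≡ 7 (mod 17). z = 4×17×3 + 8×5×7 ≡ 59 (mod 85). The smallest positive such number is 59.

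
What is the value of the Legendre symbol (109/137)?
(109/137) = 109^{68} mod 137 = 1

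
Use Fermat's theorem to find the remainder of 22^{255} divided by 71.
34

By Fermat's Little Theorem, a^(p-1) ≡ 1 (mod p) for prime p and gcd(a, p) = 1
Here p = 71, so 22^70 ≡ 1 (mod 71)
We can reduce the exponent: 255 mod 70 = 45
So 22^255 ≡ 22^45 (mod 71)
Computing: 22^45 mod 71 = 34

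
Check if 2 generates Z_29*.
p - 1 = 28 has prime divisors 2, 7. Check 2^(28/q) mod 29 for each: 2^(28/2) = 2^14 ≡ 28, 2^(28/7) = 2^4 ≡ 16 (mod 29). None of these is 1, so 2 has order 28 = φ(29), so it is a primitive root mod 29.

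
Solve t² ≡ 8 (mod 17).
The square roots of 8 mod 17 are 12 and 5. Verify: 12² = 144 ≡ 8 (mod 17)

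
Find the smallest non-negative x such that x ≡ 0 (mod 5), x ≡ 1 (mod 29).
30

Using the Chinese Remainder Theorem:
M = product of moduli = 145
For equation 1: M_1 = 29, 29 ≡ 4 (mod 5), inverse of 29 mod 5 is 4 (check: 4 × 4 = 16 ≡ 1 (mod 5))
For equation 2: M_2 = 5, 5 ≡ 5 (mod 29), inverse of 5 mod 29 is 6 (check: 5 × 6 = 30 ≡ 1 (mod 29))
Combine: x ≡ Σ r_i×M_i×(M_i⁻¹ mod m_i) = 0×29×4 + 1×5×6 = 0 + 30 = 30
30 mod 145 = 30
x ≡ 30 (mod 145)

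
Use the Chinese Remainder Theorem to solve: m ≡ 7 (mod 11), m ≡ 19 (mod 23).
M = 11 × 23 = 253. M₁ = 23, y₁ ≡ 1 (mod 11). M₂ = 11, y₂ ≡ 21 (mod 23). m = 7×23×1 + 19×11×21 ≡ 249 (mod 253)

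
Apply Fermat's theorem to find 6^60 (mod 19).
By Fermat: 6^{18} ≡ 1 (mod 19). 60 = 3×18 + 6. So 6^{60} ≡ 6^{6} ≡ 11 (mod 19)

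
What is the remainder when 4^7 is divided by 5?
7 = 4 + 2 + 1 (binary 111). Repeated squaring mod 5: 4^1 ≡ 4; 4^2 ≡ 4² = 16 ≡ 1; 4^4 ≡ 1² = 1 ≡ 1. Multiply: 4^7 = 4^4 × 4^2 × 4^1 ≡ 1 × 1 × 4 (mod 5): 1 × 1 = 1 ≡ 1; 1 × 4 = 4 ≡ 4. So 4^7 ≡ 4 (mod 5).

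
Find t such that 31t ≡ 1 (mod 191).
31^(-1) ≡ 37 (mod 191). Verification: 31 × 37 = 1147 ≡ 1 (mod 191)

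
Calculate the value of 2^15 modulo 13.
Using Fermat: 2^{12} ≡ 1 (mod 13). 15 ≡ 3 (mod 12). So 2^{15} ≡ 2^{3} ≡ 8 (mod 13)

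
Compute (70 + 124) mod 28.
26

(70 + 124) = 194
194 mod 28 = 26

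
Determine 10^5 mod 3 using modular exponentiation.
10 ≡ 1 (mod 3). 5 = 4 + 1 (binary 101). Repeated squaring mod 3: 1^1 ≡ 1; 1^2 ≡ 1² = 1 ≡ 1; 1^4 ≡ 1² = 1 ≡ 1. Multiply: 10^5 ≡ 1^4 × 1^1 ≡ 1 × 1 (mod 3): 1 × 1 = 1 ≡ 1. So 10^5 ≡ 1 (mod 3).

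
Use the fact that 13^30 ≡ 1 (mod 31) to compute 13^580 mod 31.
By Fermat: 13^{30} ≡ 1 (mod 31). 580 ≡ 10 (mod 30). So 13^{580} ≡ 13^{10} ≡ 5 (mod 31)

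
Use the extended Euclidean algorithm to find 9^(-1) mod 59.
Extended GCD: 9(-13) + 59(2) = 1. So 9^(-1) ≡ 46 ≡ 46 (mod 59). Verify: 9 × 46 = 414 ≡ 1 (mod 59)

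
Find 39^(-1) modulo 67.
55

Using Extended Euclidean Algorithm:
gcd(39, 67) = 1
Bezout coefficients: 39 × -12 + 67 × 7 = 1
So 39 × -12 ≡ 1 (mod 67)
The inverse is -12 mod 67 = 55
Verification: 39 × 55 = 2145 = 32 × 67 + 1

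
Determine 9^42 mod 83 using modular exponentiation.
Using repeated squaring. 42 = 32 + 8 + 2 (binary 101010). Repeated squaring mod 83: 9^1 ≡ 9; 9^2 ≡ 9² = 81 ≡ 81; 9^4 ≡ 81² = 6561 ≡ 4; 9^8 ≡ 4² = 16 ≡ 16; 9^16 ≡ 16² = 256 ≡ 7; 9^32 ≡ 7² = 49 ≡ 49. Multiply: 9^42 = 9^32 × 9^8 × 9^2 ≡ 49 × 16 × 81 (mod 83): 49 × 16 = 784 ≡ 37; 37 × 81 = 2997 ≡ 9. So 9^42 ≡ 9 (mod 83).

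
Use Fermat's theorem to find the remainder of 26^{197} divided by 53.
19

By Fermat's Little Theorem, a^(p-1) ≡ 1 (mod p) for prime p and gcd(a, p) = 1
Here p = 53, so 26^52 ≡ 1 (mod 53)
We can reduce the exponent: 197 mod 52 = 41
So 26^197 ≡ 26^41 (mod 53)
Computing: 26^41 mod 53 = 19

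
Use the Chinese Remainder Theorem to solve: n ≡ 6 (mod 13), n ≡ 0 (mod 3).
6

Using the Chinese Remainder Theorem:
M = product of moduli = 39
For equation 1: M_1 = 3, 3 ≡ 3 (mod 13), inverse of 3 mod 13 is 9 (check: 3 × 9 = 27 ≡ 1 (mod 13))
For equation 2: M_2 = 13, 13 ≡ 1 (mod 3), inverse of 13 mod 3 is 1 (check: 1 × 1 = 1 ≡ 1 (mod 3))
Combine: n ≡ Σ r_i×M_i×(M_i⁻¹ mod m_i) = 6×3×9 + 0×13×1 = 162 + 0 = 162
162 mod 39 = 6
n ≡ 6 (mod 39)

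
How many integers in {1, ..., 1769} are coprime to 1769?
1680

Prime factorization: 1769 = 29 × 61
Using the formula φ(n) = n × Π(1 - 1/p) for each prime factor p:
φ(1769) = 1769 × (1 - 1/29) × (1 - 1/61)
φ(1769) = 1680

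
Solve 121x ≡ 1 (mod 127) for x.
121^(-1) ≡ 21 (mod 127). Verification: 121 × 21 = 2541 ≡ 1 (mod 127)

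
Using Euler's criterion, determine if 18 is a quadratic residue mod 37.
By Euler's criterion: 18^{18} ≡ 36 (mod 37). Since this equals -1 (≡ 36), 18 is not a QR.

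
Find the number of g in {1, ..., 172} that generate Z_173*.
Number of primitive roots mod 173 = φ(172) = 84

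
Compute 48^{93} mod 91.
27

Using successive squaring:
Binary expansion of 93: 1011101
Powers of 48 mod 91 (each is the square of the previous):
  48^1 ≡ 48 (mod 91)
  48^2 ≡ 48² = 2304 ≡ 29 (mod 91)
  48^4 ≡ 29² = 841 ≡ 22 (mod 91)
  48^8 ≡ 22² = 484 ≡ 29 (mod 91)
  48^16 ≡ 29² = 841 ≡ 22 (mod 91)
  48^32 ≡ 22² = 484 ≡ 29 (mod 91)
  48^64 ≡ 29² = 841 ≡ 22 (mod 91)
93 = 64 + 16 + 8 + 4 + 1, so 48^93 = 48^64 × 48^16 × 48^8 × 48^4 × 48^1 ≡ 22 × 22 × 29 × 22 × 48 (mod 91)
Multiplying step by step:
  22 × 22 = 484 ≡ 29 (mod 91)
  29 × 29 = 841 ≡ 22 (mod 91)
  22 × 22 = 484 ≡ 29 (mod 91)
  29 × 48 = 1392 ≡ 27 (mod 91)
Result: 48^93 ≡ 27 (mod 91)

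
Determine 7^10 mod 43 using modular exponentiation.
10 = 8 + 2 (binary 1010). Repeated squaring mod 43: 7^1 ≡ 7; 7^2 ≡ 7² = 49 ≡ 6; 7^4 ≡ 6² = 36 ≡ 36; 7^8 ≡ 36² = 1296 ≡ 6. Multiply: 7^10 = 7^8 × 7^2 ≡ 6 × 6 (mod 43): 6 × 6 = 36 ≡ 36. So 7^10 ≡ 36 (mod 43).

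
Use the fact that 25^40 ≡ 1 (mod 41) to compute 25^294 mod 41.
By Fermat: 25^{40} ≡ 1 (mod 41). 294 = 7×40 + 14. So 25^{294} ≡ 25^{14} ≡ 18 (mod 41)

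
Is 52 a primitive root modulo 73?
No

To verify, check if 52^(72/q) ≢ 1 (mod 73) for each prime divisor q of 72
Divisors of 72 = 72: [1, 2, 3, 4, 6, 8, 9, 12, 18, 24, 36, 72]
  52^(72/2) = 52^36 ≡ 72 (mod 73)
  52^(72/3) = 52^24 ≡ 1 (mod 73)
Conclusion: 52 is not a primitive root modulo 73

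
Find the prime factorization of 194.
2 × 97

Divide by primes starting from smallest:
194 ÷ 2 = 97
97 ÷ 97 = 1

194 = 2 × 97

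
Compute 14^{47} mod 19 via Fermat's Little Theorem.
13

By Fermat's Little Theorem, a^(p-1) ≡ 1 (mod p) for prime p and gcd(a, p) = 1
Here p = 19, so 14^18 ≡ 1 (mod 19)
We can reduce the exponent: 47 mod 18 = 11
So 14^47 ≡ 14^11 (mod 19)
Computing: 14^11 mod 19 = 13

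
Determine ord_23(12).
Powers of 12 mod 23: 12^1≡12, 12^2≡6, 12^3≡3, 12^4≡13, 12^5≡18, 12^6≡9, 12^7≡16, 12^8≡8, 12^9≡4, 12^10≡2, 12^11≡1. Order = 11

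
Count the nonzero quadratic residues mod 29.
For prime 29, there are (p-1)/2 = (29-1)/2 = 14 quadratic residues (excluding 0).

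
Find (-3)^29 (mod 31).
Using repeated squaring. (-3) ≡ 28 (mod 31). 29 = 16 + 8 + 4 + 1 (binary 11101). Repeated squaring mod 31: 28^1 ≡ 28; 28^2 ≡ 28² = 784 ≡ 9; 28^4 ≡ 9² = 81 ≡ 19; 28^8 ≡ 19² = 361 ≡ 20; 28^16 ≡ 20² = 400 ≡ 28. Multiply: (-3)^29 ≡ 28^16 × 28^8 × 28^4 × 28^1 ≡ 28 × 20 × 19 × 28 (mod 31): 28 × 20 = 560 ≡ 2; 2 × 19 = 38 ≡ 7; 7 × 28 = 196 ≡ 10. So (-3)^29 ≡ 10 (mod 31).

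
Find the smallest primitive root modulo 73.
5

A primitive root g modulo p has order p-1 = 72
Prime divisors of 72: [2, 3]
g is a primitive root iff g^(72/q) ≢ 1 (mod 73) for each prime divisor q
Testing small values:
  g = 2: 2^36 ≡ 1, 2^24 ≡ 64 (mod 73) → 2^36 ≡ 1, not primitive root
  g = 3: 3^36 ≡ 1, 3^24 ≡ 1 (mod 73) → 3^36 ≡ 1, not primitive root
  g = 4: 4^36 ≡ 1, 4^24 ≡ 8 (mod 73) → 4^36 ≡ 1, not primitive root
  g = 5: 5^36 ≡ 72, 5^24 ≡ 8 (mod 73) → none is 1, primitive root!
The smallest primitive root is 5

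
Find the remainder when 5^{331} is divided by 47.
By Fermat: 5^{46} ≡ 1 (mod 47). 331 = 7×46 + 9. So 5^{331} ≡ 5^{9} ≡ 40 (mod 47)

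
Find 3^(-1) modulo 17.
6

Using Extended Euclidean Algorithm:
gcd(3, 17) = 1
Bezout coefficients: 3 × 6 + 17 × -1 = 1
So 3 × 6 ≡ 1 (mod 17)
The inverse is 6 mod 17 = 6
Verification: 3 × 6 = 18 = 1 × 17 + 1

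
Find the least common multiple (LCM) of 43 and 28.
1204

First find GCD(43, 28) using the Euclidean algorithm:
43 = 1 × 28 + 15
28 = 1 × 15 + 13
15 = 1 × 13 + 2
13 = 6 × 2 + 1
2 = 2 × 1 + 0
GCD(43, 28) = 1

LCM formula: LCM(a, b) = (a × b) / GCD(a, b)
LCM(43, 28) = (43 × 28) / 1
LCM(43, 28) = 1204 / 1
LCM(43, 28) = 1204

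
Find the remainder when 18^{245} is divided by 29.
By Fermat: 18^{28} ≡ 1 (mod 29). 245 = 8×28 + 21. So 18^{245} ≡ 18^{21} ≡ 12 (mod 29)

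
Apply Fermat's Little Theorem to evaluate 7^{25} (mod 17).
10

By Fermat's Little Theorem, a^(p-1) ≡ 1 (mod p) for prime p and gcd(a, p) = 1
Here p = 17, so 7^16 ≡ 1 (mod 17)
We can reduce the exponent: 25 mod 16 = 9
So 7^25 ≡ 7^9 (mod 17)
Computing: 7^9 mod 17 = 10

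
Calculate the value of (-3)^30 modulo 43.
Using repeated squaring. (-3) ≡ 40 (mod 43). 30 = 16 + 8 + 4 + 2 (binary 11110). Repeated squaring mod 43: 40^1 ≡ 40; 40^2 ≡ 40² = 1600 ≡ 9; 40^4 ≡ 9² = 81 ≡ 38; 40^8 ≡ 38² = 1444 ≡ 25; 40^16 ≡ 25² = 625 ≡ 23. Multiply: (-3)^30 ≡ 40^16 × 40^8 × 40^4 × 40^2 ≡ 23 × 25 × 38 × 9 (mod 43): 23 × 25 = 575 ≡ 16; 16 × 38 = 608 ≡ 6; 6 × 9 = 54 ≡ 11. So (-3)^30 ≡ 11 (mod 43).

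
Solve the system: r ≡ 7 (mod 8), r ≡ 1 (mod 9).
M = 8 × 9 = 72. M₁ = 9, y₁ ≡ 1 (mod 8). M₂ = 8, y₂ ≡ 8 (mod 9). r = 7×9×1 + 1×8×8 ≡ 55 (mod 72)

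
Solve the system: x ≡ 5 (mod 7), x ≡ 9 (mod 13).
M = 7 × 13 = 91. M₁ = 13, y₁ ≡ 6 (mod 7). M₂ = 7, y₂ ≡ 2 (mod 13). x = 5×13×6 + 9×7×2 ≡ 61 (mod 91)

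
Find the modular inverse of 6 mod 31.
6^(-1) ≡ 26 (mod 31). Verification: 6 × 26 = 156 ≡ 1 (mod 31)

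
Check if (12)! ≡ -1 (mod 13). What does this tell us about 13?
(12)! mod 13 = 12. Since this equals -1 (mod 13), Wilson confirms 13 is prime.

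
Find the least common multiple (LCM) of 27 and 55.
1485

First find GCD(27, 55) using the Euclidean algorithm:
27 = 0 × 55 + 27
55 = 2 × 27 + 1
27 = 27 × 1 + 0
GCD(27, 55) = 1

LCM formula: LCM(a, b) = (a × b) / GCD(a, b)
LCM(27, 55) = (27 × 55) / 1
LCM(27, 55) = 1485 / 1
LCM(27, 55) = 1485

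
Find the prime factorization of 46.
2 × 23

Divide by primes starting from smallest:
46 ÷ 2 = 23
23 ÷ 23 = 1

46 = 2 × 23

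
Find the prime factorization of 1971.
3^3 × 73

Divide by primes starting from smallest:
1971 ÷ 3 = 657
657 ÷ 3 = 219
219 ÷ 3 = 73
73 ÷ 73 = 1

1971 = 3^3 × 73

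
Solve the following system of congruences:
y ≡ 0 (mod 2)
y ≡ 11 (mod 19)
30

Using the Chinese Remainder Theorem:
M = product of moduli = 38
For equation 1: M_1 = 19, 19 ≡ 1 (mod 2), inverse of 19 mod 2 is 1 (check: 1 × 1 = 1 ≡ 1 (mod 2))
For equation 2: M_2 = 2, 2 ≡ 2 (mod 19), inverse of 2 mod 19 is 10 (check: 2 × 10 = 20 ≡ 1 (mod 19))
Combine: y ≡ Σ r_i×M_i×(M_i⁻¹ mod m_i) = 0×19×1 + 11×2×10 = 0 + 220 = 220
220 mod 38 = 30
y ≡ 30 (mod 38)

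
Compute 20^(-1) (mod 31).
14

Using Extended Euclidean Algorithm:
gcd(20, 31) = 1
Bezout coefficients: 20 × 14 + 31 × -9 = 1
So 20 × 14 ≡ 1 (mod 31)
The inverse is 14 mod 31 = 14
Verification: 20 × 14 = 280 = 9 × 31 + 1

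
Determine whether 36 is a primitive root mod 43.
p - 1 = 42 has prime divisors 2, 3, 7. Check 36^(42/q) mod 43 for each: 36^(42/2) = 36^21 ≡ 1, 36^(42/3) = 36^14 ≡ 6, 36^(42/7) = 36^6 ≡ 1 (mod 43). Since 36^21 ≡ 1 (mod 43), the order of 36 divides 21 (in fact the order is 3) ≠ 42, so it is not a primitive root.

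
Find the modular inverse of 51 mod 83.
51^(-1) ≡ 70 (mod 83). Verification: 51 × 70 = 3570 ≡ 1 (mod 83)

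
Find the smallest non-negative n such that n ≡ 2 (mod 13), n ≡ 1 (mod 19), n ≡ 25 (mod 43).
2433

Using the Chinese Remainder Theorem:
M = product of moduli = 10621
For equation 1: M_1 = 817, 817 ≡ 11 (mod 13), inverse of 817 mod 13 is 6 (check: 11 × 6 = 66 ≡ 1 (mod 13))
For equation 2: M_2 = 559, 559 ≡ 8 (mod 19), inverse of 559 mod 19 is 12 (check: 8 × 12 = 96 ≡ 1 (mod 19))
For equation 3: M_3 = 247, 247 ≡ 32 (mod 43), inverse of 247 mod 43 is 39 (check: 32 × 39 = 1248 ≡ 1 (mod 43))
Combine: n ≡ Σ r_i×M_i×(M_i⁻¹ mod m_i) = 2×817×6 + 1×559×12 + 25×247×39 = 9804 + 6708 + 240825 = 257337
257337 mod 10621 = 2433
n ≡ 2433 (mod 10621)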